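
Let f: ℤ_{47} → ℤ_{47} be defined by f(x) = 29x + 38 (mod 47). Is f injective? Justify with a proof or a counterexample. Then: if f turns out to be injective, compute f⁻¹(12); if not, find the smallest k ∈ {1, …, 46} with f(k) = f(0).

38

By definition, f is injective when f(s) = f(t) forces s = t.
If f(s) = f(t), then 29s ≡ 29t (mod 47). Because gcd(29, 47) = 1, we may cancel 29 to get s ≡ t (mod 47).
Therefore f is injective.
We now compute 29⁻¹ mod 47 explicitly. Euclid's algorithm: 47 = 1·29 + 18, 29 = 1·18 + 11, 18 = 1·11 + 7, 11 = 1·7 + 4, 7 = 1·4 + 3, 4 = 1·3 + 1; back-substituting gives 1 = 13·29 − 8·47, so 29⁻¹ ≡ 13 (mod 47).
Since f is injective, we find f⁻¹(12): we need 29x ≡ 12 − 38 ≡ 21 (mod 47). Using 29⁻¹ = 13: x ≡ 13·21 = 273 = 5·47 + 38, so x = 38.
Check: f(38) = 29·38 + 38 = 1140 = 24·47 + 12 ≡ 12 (mod 47).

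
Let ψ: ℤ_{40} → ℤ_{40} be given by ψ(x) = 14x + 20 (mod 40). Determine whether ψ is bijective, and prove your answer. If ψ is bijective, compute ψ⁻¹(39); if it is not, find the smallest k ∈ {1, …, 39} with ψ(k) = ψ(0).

20

By definition, injectivity means: for all s, t in the domain, ψ(s) = ψ(t) implies s = t.
We have gcd(14, 40) = 2 > 1. Taking s = 0 and t = 20: ψ(0) = 20 and ψ(20) = 14·20 + 20 = 300 ≡ 20 (mod 40).
So ψ(0) = ψ(20) while 0 ≠ 20, so ψ is not injective, hence not bijective.
Since ψ is not bijective, we find the least positive k with ψ(k) = ψ(0): this means 14k ≡ 0 (mod 40), i.e. 40 ∣ 14k. Since gcd(14, 40) = 2, dividing through by 2 this holds exactly when 20 ∣ 7k, and as gcd(7, 20) = 1, exactly when 20 ∣ k.
The smallest positive such k is 20.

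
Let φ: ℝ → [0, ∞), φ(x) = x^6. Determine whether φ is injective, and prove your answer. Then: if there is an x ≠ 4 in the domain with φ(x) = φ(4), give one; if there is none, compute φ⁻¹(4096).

-4

φ(4) = 4096 = (−4)^6 = φ(−4) (since 6 is even), with 4 ≠ −4. So φ is not injective.
For the follow-up, such an x exists: taking x = −4 ∈ ℝ gives φ(−4) = 4096 = φ(4) with −4 ≠ 4.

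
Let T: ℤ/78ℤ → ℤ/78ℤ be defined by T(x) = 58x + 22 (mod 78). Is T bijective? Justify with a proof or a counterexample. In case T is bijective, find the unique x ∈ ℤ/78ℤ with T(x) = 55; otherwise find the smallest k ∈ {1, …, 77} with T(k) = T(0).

Recall: T is injective if T(s) = T(t) implies s = t.
We have gcd(58, 78) = 2 > 1. Taking s = 0 and t = 39: T(0) = 22 and T(39) = 58·39 + 22 = 2284 ≡ 22 (mod 78).
So T(0) = T(39) while 0 ≠ 39, therefore T is not injective, hence not bijective.
Since T is not bijective, we find the least positive k with T(k) = T(0): this means 58k ≡ 0 (mod 78), i.e. 78 ∣ 58k. Since gcd(58, 78) = 2, dividing through by 2 this holds exactly when 39 ∣ 29k, and as gcd(29, 39) = 1, exactly when 39 ∣ k.
The smallest positive such k is 39.

39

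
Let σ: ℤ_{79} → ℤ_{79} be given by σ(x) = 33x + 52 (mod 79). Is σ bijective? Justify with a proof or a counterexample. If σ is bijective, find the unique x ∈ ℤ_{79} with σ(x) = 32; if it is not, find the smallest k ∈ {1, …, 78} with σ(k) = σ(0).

76

Recall that injectivity means: for all s, t in the domain, σ(s) = σ(t) implies s = t.
If σ(s) = σ(t), then 33s ≡ 33t (mod 79). Because gcd(33, 79) = 1, we may cancel 33 to get s ≡ t (mod 79).
We now compute 33⁻¹ mod 79 explicitly. Euclid's algorithm: 79 = 2·33 + 13, 33 = 2·13 + 7, 13 = 1·7 + 6, 7 = 1·6 + 1; back-substituting gives 1 = 12·33 − 5·79, so 33⁻¹ ≡ 12 (mod 79).
Then y ↦ 12(y − 52) is a two-sided inverse to σ, so every y ∈ ℤ_{79} has a preimage.
Therefore σ is bijective.
Since σ is bijective, we find σ⁻¹(32): we need 33x ≡ 32 − 52 ≡ 59 (mod 79). Using 33⁻¹ = 12: x ≡ 12·59 = 708 = 8·79 + 76, so x = 76.
Check: σ(76) = 33·76 + 52 = 2560 = 32·79 + 32 ≡ 32 (mod 79).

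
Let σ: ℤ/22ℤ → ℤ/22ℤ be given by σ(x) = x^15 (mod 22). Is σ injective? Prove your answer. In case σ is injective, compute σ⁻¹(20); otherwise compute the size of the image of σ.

σ(1) = 1^15 = 1.
σ(3): Repeated squaring mod 22: 3^1 ≡ 3, 3^2 ≡ 3² = 9, 3^4 ≡ 9² = 81 ≡ 15, 3^8 ≡ 15² = 225 ≡ 5. Since 15 = 8 + 4 + 2 + 1, 3^15 ≡ 5·15·9·3: 5·15 = 75 ≡ 9, then 9·9 = 81 ≡ 15, then 15·3 = 45 ≡ 1. So 3^15 ≡ 1 (mod 22).
So σ(1) = σ(3) = 1 while 1 ≠ 3, therefore σ is not injective.
Since σ is not injective, we determine |image(σ)|. Computing x^15 mod 22 for each x (by repeated squaring, reducing mod 22 at every step), the values σ(0), σ(1), …, σ(21) are: 0, 1, 10, 1, 12, 1, 10, 21, 10, 1, 10, 11, 12, 21, 12, 1, 12, 21, 10, 21, 12, 21.
The distinct values are {0, 1, 10, 11, 12, 21}; there are 6 of them.

6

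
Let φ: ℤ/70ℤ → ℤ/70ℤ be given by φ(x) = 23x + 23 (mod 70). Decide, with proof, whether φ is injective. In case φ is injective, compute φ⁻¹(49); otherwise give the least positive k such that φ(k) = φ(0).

Suppose φ(x_1) = φ(x_2) in ℤ/70ℤ. Then 23x_1 + 23 ≡ 23x_2 + 23 (mod 70), thus 23(x_1 − x_2) ≡ 0 (mod 70).
Since gcd(23, 70) = 1, 23 is invertible modulo 70, thus x_1 − x_2 ≡ 0 (mod 70), i.e. x_1 = x_2.
Hence φ is injective.
We now compute 23⁻¹ mod 70 explicitly. Euclid's algorithm: 70 = 3·23 + 1; back-substituting gives 1 = 67·23 − 22·70, so 23⁻¹ ≡ 67 (mod 70).
Since φ is injective, we compute φ⁻¹(49): solve 23x + 23 ≡ 49 (mod 70), i.e. 23x ≡ 26 (mod 70).
Multiplying by 23⁻¹ = 67 gives x ≡ 67·26 = 1742 = 24·70 + 62 ≡ 62 (mod 70).
Check: φ(62) = 23·62 + 23 = 1449 = 20·70 + 49 ≡ 49 (mod 70).

62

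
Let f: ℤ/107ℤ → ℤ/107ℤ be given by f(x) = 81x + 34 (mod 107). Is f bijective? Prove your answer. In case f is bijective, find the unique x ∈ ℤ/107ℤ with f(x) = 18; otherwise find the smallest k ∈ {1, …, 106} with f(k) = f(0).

Suppose f(x_1) = f(x_2) in ℤ/107ℤ. Then 81x_1 + 34 ≡ 81x_2 + 34 (mod 107), thus 81(x_1 − x_2) ≡ 0 (mod 107).
Since gcd(81, 107) = 1, 81 is invertible modulo 107, so x_1 − x_2 ≡ 0 (mod 107), i.e. x_1 = x_2.
We now compute 81⁻¹ mod 107 explicitly. Euclid's algorithm: 107 = 1·81 + 26, 81 = 3·26 + 3, 26 = 8·3 + 2, 3 = 1·2 + 1; back-substituting gives 1 = 37·81 − 28·107, so 81⁻¹ ≡ 37 (mod 107).
Then y ↦ 37(y − 34) is a two-sided inverse to f, so every y ∈ ℤ/107ℤ has a preimage.
Therefore f is bijective.
Since f is bijective, we compute f⁻¹(18): solve 81x + 34 ≡ 18 (mod 107), i.e. 81x ≡ 91 (mod 107).
Multiplying by 81⁻¹ = 37 gives x ≡ 37·91 = 3367 = 31·107 + 50 ≡ 50 (mod 107).
Check: f(50) = 81·50 + 34 = 4084 = 38·107 + 18 ≡ 18 (mod 107).

50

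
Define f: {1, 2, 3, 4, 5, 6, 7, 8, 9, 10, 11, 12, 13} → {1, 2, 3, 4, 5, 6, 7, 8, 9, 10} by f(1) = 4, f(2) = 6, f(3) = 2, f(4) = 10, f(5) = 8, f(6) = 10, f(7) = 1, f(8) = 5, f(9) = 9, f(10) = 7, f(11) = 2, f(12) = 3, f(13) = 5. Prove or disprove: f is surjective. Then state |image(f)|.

10

Every element of the codomain has a preimage: 1 = f(7), 2 = f(3), 3 = f(12), 4 = f(1), 5 = f(8), 6 = f(2), 7 = f(10), 8 = f(5), 9 = f(9), 10 = f(4).
Thus f is surjective.
The image of f is {1, 2, 3, 4, 5, 6, 7, 8, 9, 10}, which has 10 elements.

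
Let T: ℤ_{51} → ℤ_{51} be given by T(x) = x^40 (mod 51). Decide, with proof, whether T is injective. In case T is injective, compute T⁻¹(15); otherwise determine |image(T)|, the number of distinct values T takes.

T(1) = 1^40 = 1.
T(2): Repeated squaring mod 51: 2^1 ≡ 2, 2^2 ≡ 2² = 4, 2^4 ≡ 4² = 16, 2^8 ≡ 16² = 256 ≡ 1, 2^16 ≡ 1² = 1, 2^32 ≡ 1² = 1. Since 40 = 32 + 8, 2^40 ≡ 1·1: 1·1 = 1. So 2^40 ≡ 1 (mod 51).
So T(1) = T(2) = 1 while 1 ≠ 2, thus T is not injective.
Since T is not injective, we determine |image(T)|. Computing x^40 mod 51 for each x (by repeated squaring, reducing mod 51 at every step), the values T(0), T(1), …, T(50) are: 0, 1, 1, 33, 1, 16, 33, 16, 1, 18, 16, 16, 33, 1, 16, 18, 1, 34, 18, 1, 16, 18, 16, 16, 33, 1, 1, 33, 16, 16, 18, 16, 1, 18, 34, 1, 18, 16, 1, 33, 16, 16, 18, 1, 16, 33, 16, 1, 33, 1, 1.
The distinct values are {0, 1, 16, 18, 33, 34}; there are 6 of them.

6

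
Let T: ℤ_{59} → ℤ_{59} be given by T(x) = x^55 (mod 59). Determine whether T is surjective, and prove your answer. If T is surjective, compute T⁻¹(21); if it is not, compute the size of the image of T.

Since 59 is prime, the nonzero elements of ℤ_{59} form a cyclic group of order 58.
As gcd(55, 58) = 1, raising to the 55th power is a bijection on this group: if a^55 ≡ b^55 then (ab^{−1})^55 = 1, and the only element of order dividing gcd(55, 58) = 1 is 1, so a = b.
With T(0) = 0 this makes T injective on all of ℤ_{59}, hence bijective (finite equal-size domain and codomain). In particular T is surjective.
Since T is surjective, we find the preimage of 21. The inverse of x ↦ x^55 on (ℤ_{59})^× is x ↦ x^19, because 55·19 = 1045 = 18·58 + 1 ≡ 1 (mod 58) and x^{58} = 1 for x ≠ 0 (Fermat). So T⁻¹(21) = 21^19 mod 59.
Repeated squaring mod 59: 21^1 ≡ 21, 21^2 ≡ 21² = 441 ≡ 28, 21^4 ≡ 28² = 784 ≡ 17, 21^8 ≡ 17² = 289 ≡ 53, 21^16 ≡ 53² = 2809 ≡ 36. Since 19 = 16 + 2 + 1, 21^19 ≡ 36·28·21: 36·28 = 1008 ≡ 5, then 5·21 = 105 ≡ 46. So 21^19 ≡ 46 (mod 59).
Hence T⁻¹(21) = 46.

46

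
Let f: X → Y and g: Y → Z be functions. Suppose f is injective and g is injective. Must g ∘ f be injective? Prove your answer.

injective

Suppose (g ∘ f)(u) = (g ∘ f)(v), i.e. g(f(u)) = g(f(v)).
Since g is injective, f(u) = f(v). Since f is injective, u = v. Therefore g ∘ f is injective.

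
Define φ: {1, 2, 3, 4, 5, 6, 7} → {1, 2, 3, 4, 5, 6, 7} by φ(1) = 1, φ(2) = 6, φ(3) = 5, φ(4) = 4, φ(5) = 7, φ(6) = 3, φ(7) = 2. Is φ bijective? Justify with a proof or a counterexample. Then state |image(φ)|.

The values 1, 6, 5, 4, 7, 3, 2 are a permutation of {1, 2, 3, 4, 5, 6, 7}: each element appears exactly once.
So φ is injective and surjective, hence bijective.
The image of φ is {1, 2, 3, 4, 5, 6, 7}, which has 7 elements.

7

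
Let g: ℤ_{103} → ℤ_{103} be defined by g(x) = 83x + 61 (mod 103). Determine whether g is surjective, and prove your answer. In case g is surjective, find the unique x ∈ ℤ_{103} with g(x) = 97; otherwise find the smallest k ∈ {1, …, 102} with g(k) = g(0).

60

By definition, surjectivity means every element of the codomain has a preimage under g.
Since gcd(83, 103) = 1, 83 is invertible modulo 103. Euclid's algorithm: 103 = 1·83 + 20, 83 = 4·20 + 3, 20 = 6·3 + 2, 3 = 1·2 + 1; back-substituting gives 1 = 36·83 − 29·103, so 83⁻¹ ≡ 36 (mod 103).
Then y ↦ 36(y − 61) is a two-sided inverse to g, so every y ∈ ℤ_{103} has a preimage.
Thus g is surjective.
Since g is surjective, we find g⁻¹(97): we need 83x ≡ 97 − 61 ≡ 36 (mod 103). Using 83⁻¹ = 36: x ≡ 36·36 = 1296 = 12·103 + 60, so x = 60.
Check: g(60) = 83·60 + 61 = 5041 = 48·103 + 97 ≡ 97 (mod 103).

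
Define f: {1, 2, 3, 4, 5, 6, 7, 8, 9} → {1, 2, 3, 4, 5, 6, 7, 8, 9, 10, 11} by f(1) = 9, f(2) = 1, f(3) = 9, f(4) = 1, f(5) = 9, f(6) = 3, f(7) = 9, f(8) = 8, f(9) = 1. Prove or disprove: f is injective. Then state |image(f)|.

f(1) = 9 = f(3) with 1 ≠ 3, so f is not injective.
The image of f is {1, 3, 8, 9}, which has 4 elements.

4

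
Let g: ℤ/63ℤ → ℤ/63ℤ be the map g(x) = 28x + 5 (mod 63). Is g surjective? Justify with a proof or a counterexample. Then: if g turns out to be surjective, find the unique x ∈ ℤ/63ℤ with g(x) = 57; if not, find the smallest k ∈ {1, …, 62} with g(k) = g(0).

9

Since gcd(28, 63) = 7, we have 28x ≡ 0 (mod 7) for all x, so g(x) ≡ 5 (mod 7).
But 0 ≢ 5 (mod 7), so 0 ∈ ℤ/63ℤ has no preimage. Therefore g is not surjective.
Since g is not surjective, we find the least positive k with g(k) = g(0): this means 28k ≡ 0 (mod 63), i.e. 63 ∣ 28k. Since gcd(28, 63) = 7, dividing through by 7 this holds exactly when 9 ∣ 4k, and as gcd(4, 9) = 1, exactly when 9 ∣ k.
The smallest positive such k is 9.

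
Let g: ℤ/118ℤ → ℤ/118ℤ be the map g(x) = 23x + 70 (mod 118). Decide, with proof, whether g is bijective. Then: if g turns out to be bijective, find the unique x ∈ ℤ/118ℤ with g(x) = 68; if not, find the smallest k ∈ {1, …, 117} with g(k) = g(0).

By definition, g is injective if g(a) = g(b) implies a = b.
Suppose g(a) = g(b) in ℤ/118ℤ. Then 23a + 70 ≡ 23b + 70 (mod 118), thus 23(a − b) ≡ 0 (mod 118).
Since gcd(23, 118) = 1, 23 is invertible modulo 118, hence a − b ≡ 0 (mod 118), i.e. a = b.
We now compute 23⁻¹ mod 118 explicitly. Euclid's algorithm: 118 = 5·23 + 3, 23 = 7·3 + 2, 3 = 1·2 + 1; back-substituting gives 1 = 77·23 − 15·118, so 23⁻¹ ≡ 77 (mod 118).
Then y ↦ 77(y − 70) is a two-sided inverse to g, so every y ∈ ℤ/118ℤ has a preimage.
Thus g is bijective.
Since g is bijective, we find g⁻¹(68): we need 23x ≡ 68 − 70 ≡ 116 (mod 118). Using 23⁻¹ = 77: x ≡ 77·116 = 8932 = 75·118 + 82, so x = 82.
Check: g(82) = 23·82 + 70 = 1956 = 16·118 + 68 ≡ 68 (mod 118).

82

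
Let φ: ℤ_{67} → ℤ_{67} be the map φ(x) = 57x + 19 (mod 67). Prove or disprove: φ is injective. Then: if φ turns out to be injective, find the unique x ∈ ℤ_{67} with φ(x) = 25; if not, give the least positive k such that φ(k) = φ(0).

If φ(u) = φ(v), then 57u ≡ 57v (mod 67). Because gcd(57, 67) = 1, we may cancel 57 to get u ≡ v (mod 67).
Therefore φ is injective.
We now compute 57⁻¹ mod 67 explicitly. Euclid's algorithm: 67 = 1·57 + 10, 57 = 5·10 + 7, 10 = 1·7 + 3, 7 = 2·3 + 1; back-substituting gives 1 = 20·57 − 17·67, so 57⁻¹ ≡ 20 (mod 67).
Since φ is injective, we find φ⁻¹(25): we need 57x ≡ 25 − 19 ≡ 6 (mod 67). Using 57⁻¹ = 20: x ≡ 20·6 = 120 = 1·67 + 53, so x = 53.
Check: φ(53) = 57·53 + 19 = 3040 = 45·67 + 25 ≡ 25 (mod 67).

53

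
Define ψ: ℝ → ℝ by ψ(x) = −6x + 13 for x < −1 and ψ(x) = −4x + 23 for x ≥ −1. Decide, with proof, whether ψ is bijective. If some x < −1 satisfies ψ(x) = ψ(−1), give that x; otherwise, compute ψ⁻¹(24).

Both pieces are strictly decreasing (slopes −6 and −4), so each is injective on its own interval.
The left piece maps (−∞, −1) onto (19, ∞); the right piece maps [−1, ∞) onto (−∞, 27].
These images overlap. In particular ψ(−1) = 27 (right piece), and solving −6x + 13 = 27 on the left piece gives x = −7/3 < −1.
So ψ(−7/3) = ψ(−1) with −7/3 ≠ −1, and ψ is not injective, hence not bijective. This x = −7/3 is the requested value below −1.

-7/3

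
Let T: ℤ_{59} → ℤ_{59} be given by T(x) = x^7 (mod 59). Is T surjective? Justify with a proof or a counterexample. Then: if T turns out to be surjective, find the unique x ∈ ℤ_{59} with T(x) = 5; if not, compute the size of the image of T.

Since 59 is prime, the nonzero elements of ℤ_{59} form a cyclic group of order 58.
As gcd(7, 58) = 1, raising to the 7th power is a bijection on this group: if u^7 ≡ v^7 then (uv^{−1})^7 = 1, and the only element of order dividing gcd(7, 58) = 1 is 1, so u = v.
With T(0) = 0 this makes T injective on all of ℤ_{59}, hence bijective (finite equal-size domain and codomain). In particular T is surjective.
Since T is surjective, we find the preimage of 5. The inverse of x ↦ x^7 on (ℤ_{59})^× is x ↦ x^25, because 7·25 = 175 = 3·58 + 1 ≡ 1 (mod 58) and x^{58} = 1 for x ≠ 0 (Fermat). So T⁻¹(5) = 5^25 mod 59.
Repeated squaring mod 59: 5^1 ≡ 5, 5^2 ≡ 5² = 25, 5^4 ≡ 25² = 625 ≡ 35, 5^8 ≡ 35² = 1225 ≡ 45, 5^16 ≡ 45² = 2025 ≡ 19. Since 25 = 16 + 8 + 1, 5^25 ≡ 19·45·5: 19·45 = 855 ≡ 29, then 29·5 = 145 ≡ 27. So 5^25 ≡ 27 (mod 59).
Hence T⁻¹(5) = 27.

27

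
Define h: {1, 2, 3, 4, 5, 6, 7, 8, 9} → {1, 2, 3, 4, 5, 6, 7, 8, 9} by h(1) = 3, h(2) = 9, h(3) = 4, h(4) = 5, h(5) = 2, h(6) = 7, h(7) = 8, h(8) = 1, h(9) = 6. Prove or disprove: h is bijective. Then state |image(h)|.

The values 3, 9, 4, 5, 2, 7, 8, 1, 6 are a permutation of {1, 2, 3, 4, 5, 6, 7, 8, 9}: each element appears exactly once.
So h is injective and surjective, hence bijective.
The image of h is {1, 2, 3, 4, 5, 6, 7, 8, 9}, which has 9 elements.

9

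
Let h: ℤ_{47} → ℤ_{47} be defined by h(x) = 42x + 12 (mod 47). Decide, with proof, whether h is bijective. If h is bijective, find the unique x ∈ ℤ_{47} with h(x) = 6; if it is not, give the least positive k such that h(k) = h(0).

Recall that h is injective if h(x_1) = h(x_2) implies x_1 = x_2.
If h(x_1) = h(x_2), then 42x_1 ≡ 42x_2 (mod 47). Because gcd(42, 47) = 1, we may cancel 42 to get x_1 ≡ x_2 (mod 47).
We now compute 42⁻¹ mod 47 explicitly. Euclid's algorithm: 47 = 1·42 + 5, 42 = 8·5 + 2, 5 = 2·2 + 1; back-substituting gives 1 = 28·42 − 25·47, so 42⁻¹ ≡ 28 (mod 47).
For any y ∈ ℤ_{47}, x = 28(y − 12) mod 47 satisfies h(x) = 42·28(y − 12) + 12 ≡ y (since 42·28 ≡ 1 mod 47). So every y has a preimage.
Thus h is bijective.
Since h is bijective, we find h⁻¹(6): we need 42x ≡ 6 − 12 ≡ 41 (mod 47). Using 42⁻¹ = 28: x ≡ 28·41 = 1148 = 24·47 + 20, so x = 20.
Check: h(20) = 42·20 + 12 = 852 = 18·47 + 6 ≡ 6 (mod 47).

20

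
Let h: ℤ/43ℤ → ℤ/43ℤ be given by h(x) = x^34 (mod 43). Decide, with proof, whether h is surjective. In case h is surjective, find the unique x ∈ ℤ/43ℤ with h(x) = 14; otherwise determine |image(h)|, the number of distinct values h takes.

22

h(21): Repeated squaring mod 43: 21^1 ≡ 21, 21^2 ≡ 21² = 441 ≡ 11, 21^4 ≡ 11² = 121 ≡ 35, 21^8 ≡ 35² = 1225 ≡ 21, 21^16 ≡ 21² = 441 ≡ 11, 21^32 ≡ 11² = 121 ≡ 35. Since 34 = 32 + 2, 21^34 ≡ 35·11: 35·11 = 385 ≡ 41. So 21^34 ≡ 41 (mod 43).
h(22): Repeated squaring mod 43: 22^1 ≡ 22, 22^2 ≡ 22² = 484 ≡ 11, 22^4 ≡ 11² = 121 ≡ 35, 22^8 ≡ 35² = 1225 ≡ 21, 22^16 ≡ 21² = 441 ≡ 11, 22^32 ≡ 11² = 121 ≡ 35. Since 34 = 32 + 2, 22^34 ≡ 35·11: 35·11 = 385 ≡ 41. So 22^34 ≡ 41 (mod 43).
So h(21) = h(22) = 41 while 21 ≠ 22, thus h is not injective.
A non-injective map from the 43-element set ℤ/43ℤ to itself takes at most 42 distinct values, so it cannot be surjective. So h is not surjective.
Since h is not surjective, we determine |image(h)|. Computing x^34 mod 43 for each x (by repeated squaring, reducing mod 43 at every step), the values h(0), h(1), …, h(42) are: 0, 1, 21, 31, 11, 10, 6, 36, 16, 15, 38, 4, 40, 17, 25, 9, 35, 13, 14, 23, 24, 41, 41, 24, 23, 14, 13, 35, 9, 25, 17, 40, 4, 38, 15, 16, 36, 6, 10, 11, 31, 21, 1.
The distinct values are {0, 1, 4, 6, 9, 10, 11, 13, 14, 15, 16, 17, 21, 23, 24, 25, 31, 35, 36, 38, 40, 41}; there are 22 of them.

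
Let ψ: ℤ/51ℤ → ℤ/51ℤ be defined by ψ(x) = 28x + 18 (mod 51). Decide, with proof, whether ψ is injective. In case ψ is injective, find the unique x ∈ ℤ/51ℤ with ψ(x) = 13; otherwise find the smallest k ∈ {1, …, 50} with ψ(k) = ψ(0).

By definition, ψ is injective if ψ(x_1) = ψ(x_2) implies x_1 = x_2.
If ψ(x_1) = ψ(x_2), then 28x_1 ≡ 28x_2 (mod 51). Because gcd(28, 51) = 1, we may cancel 28 to get x_1 ≡ x_2 (mod 51).
Therefore ψ is injective.
We now compute 28⁻¹ mod 51 explicitly. Euclid's algorithm: 51 = 1·28 + 23, 28 = 1·23 + 5, 23 = 4·5 + 3, 5 = 1·3 + 2, 3 = 1·2 + 1; back-substituting gives 1 = 31·28 − 17·51, so 28⁻¹ ≡ 31 (mod 51).
Since ψ is injective, we find ψ⁻¹(13): we need 28x ≡ 13 − 18 ≡ 46 (mod 51). Using 28⁻¹ = 31: x ≡ 31·46 = 1426 = 27·51 + 49, so x = 49.
Check: ψ(49) = 28·49 + 18 = 1390 = 27·51 + 13 ≡ 13 (mod 51).

49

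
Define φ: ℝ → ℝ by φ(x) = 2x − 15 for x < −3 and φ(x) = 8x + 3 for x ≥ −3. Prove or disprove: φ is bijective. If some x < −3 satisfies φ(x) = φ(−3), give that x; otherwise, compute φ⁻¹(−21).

-3

Both pieces are strictly increasing (slopes 2 and 8), so each is injective on its own interval.
The left piece maps (−∞, −3) onto (−∞, −21); the right piece maps [−3, ∞) onto [−21, ∞).
Since −21 = −21, the images partition ℝ: φ is injective and surjective, hence bijective.
Because the two images are disjoint, no x < −3 has φ(x) = φ(−3), so we compute φ⁻¹(−21): −21 lies in [−21, ∞), so solve 8x + 3 = −21: x = (−21 − 3)/8 = −3.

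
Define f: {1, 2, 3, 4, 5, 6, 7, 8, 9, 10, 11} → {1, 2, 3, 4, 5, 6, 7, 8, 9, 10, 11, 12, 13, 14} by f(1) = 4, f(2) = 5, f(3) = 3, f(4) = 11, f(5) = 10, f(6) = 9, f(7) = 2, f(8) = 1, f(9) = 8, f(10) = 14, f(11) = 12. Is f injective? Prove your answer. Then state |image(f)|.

The values f(1), …, f(11) are 4, 5, 3, 11, 10, 9, 2, 1, 8, 14, 12 — all distinct.
So f(u) = f(v) only when u = v, and f is injective.
The image of f is {1, 2, 3, 4, 5, 8, 9, 10, 11, 12, 14}, which has 11 elements.

11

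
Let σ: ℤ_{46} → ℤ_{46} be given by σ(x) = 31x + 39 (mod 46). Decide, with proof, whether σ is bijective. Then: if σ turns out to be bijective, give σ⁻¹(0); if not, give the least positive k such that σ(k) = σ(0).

21

If σ(a) = σ(b), then 31a ≡ 31b (mod 46). Because gcd(31, 46) = 1, we may cancel 31 to get a ≡ b (mod 46).
We now compute 31⁻¹ mod 46 explicitly. Euclid's algorithm: 46 = 1·31 + 15, 31 = 2·15 + 1; back-substituting gives 1 = 3·31 − 2·46, so 31⁻¹ ≡ 3 (mod 46).
Then y ↦ 3(y − 39) is a two-sided inverse to σ, so every y ∈ ℤ_{46} has a preimage.
Therefore σ is bijective.
Since σ is bijective, we compute σ⁻¹(0): solve 31x + 39 ≡ 0 (mod 46), i.e. 31x ≡ 7 (mod 46).
Multiplying by 31⁻¹ = 3 gives x ≡ 3·7 = 21 ≡ 21 (mod 46).
Check: σ(21) = 31·21 + 39 = 690 = 15·46 + 0 ≡ 0 (mod 46).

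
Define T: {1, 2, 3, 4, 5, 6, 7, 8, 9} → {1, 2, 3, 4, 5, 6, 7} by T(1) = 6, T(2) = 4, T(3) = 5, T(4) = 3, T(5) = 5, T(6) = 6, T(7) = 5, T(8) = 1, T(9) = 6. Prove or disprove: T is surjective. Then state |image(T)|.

5

No element maps to 2, so T is not surjective.
The image of T is {1, 3, 4, 5, 6}, which has 5 elements.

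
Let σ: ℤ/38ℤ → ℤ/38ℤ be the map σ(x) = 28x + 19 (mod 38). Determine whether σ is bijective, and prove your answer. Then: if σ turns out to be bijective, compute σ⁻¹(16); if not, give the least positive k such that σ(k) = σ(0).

19

Recall that σ is injective when σ(a) = σ(b) forces a = b.
We have gcd(28, 38) = 2 > 1. Taking a = 0 and b = 19: σ(0) = 19 and σ(19) = 28·19 + 19 = 551 ≡ 19 (mod 38).
So σ(0) = σ(19) while 0 ≠ 19, hence σ is not injective, hence not bijective.
Since σ is not bijective, we find the least positive k with σ(k) = σ(0): this means 28k ≡ 0 (mod 38), i.e. 38 ∣ 28k. Since gcd(28, 38) = 2, dividing through by 2 this holds exactly when 19 ∣ 14k, and as gcd(14, 19) = 1, exactly when 19 ∣ k.
The smallest positive such k is 19.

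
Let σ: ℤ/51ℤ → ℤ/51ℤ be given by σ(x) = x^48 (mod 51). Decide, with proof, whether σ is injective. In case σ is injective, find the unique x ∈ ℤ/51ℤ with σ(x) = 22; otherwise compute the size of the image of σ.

σ(1) = 1^48 = 1.
σ(2): Repeated squaring mod 51: 2^1 ≡ 2, 2^2 ≡ 2² = 4, 2^4 ≡ 4² = 16, 2^8 ≡ 16² = 256 ≡ 1, 2^16 ≡ 1² = 1, 2^32 ≡ 1² = 1. Since 48 = 32 + 16, 2^48 ≡ 1·1: 1·1 = 1. So 2^48 ≡ 1 (mod 51).
So σ(1) = σ(2) = 1 while 1 ≠ 2, hence σ is not injective.
Since σ is not injective, we determine |image(σ)|. Computing x^48 mod 51 for each x (by repeated squaring, reducing mod 51 at every step), the values σ(0), σ(1), …, σ(50) are: 0, 1, 1, 18, 1, 1, 18, 1, 1, 18, 1, 1, 18, 1, 1, 18, 1, 34, 18, 1, 1, 18, 1, 1, 18, 1, 1, 18, 1, 1, 18, 1, 1, 18, 34, 1, 18, 1, 1, 18, 1, 1, 18, 1, 1, 18, 1, 1, 18, 1, 1.
The distinct values are {0, 1, 18, 34}; there are 4 of them.

4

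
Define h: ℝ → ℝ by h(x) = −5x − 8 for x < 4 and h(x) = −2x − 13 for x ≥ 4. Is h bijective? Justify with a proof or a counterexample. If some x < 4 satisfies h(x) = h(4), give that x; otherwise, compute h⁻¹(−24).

13/5

Both pieces are strictly decreasing (slopes −5 and −2), so each is injective on its own interval.
The left piece maps (−∞, 4) onto (−28, ∞); the right piece maps [4, ∞) onto (−∞, −21].
These images overlap. In particular h(4) = −21 (right piece), and solving −5x − 8 = −21 on the left piece gives x = 13/5 < 4.
So h(13/5) = h(4) with 13/5 ≠ 4, and h is not injective, hence not bijective. This x = 13/5 is the requested value below 4.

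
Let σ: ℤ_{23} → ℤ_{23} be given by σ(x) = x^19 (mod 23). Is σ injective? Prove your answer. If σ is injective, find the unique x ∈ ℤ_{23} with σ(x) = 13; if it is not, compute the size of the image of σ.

Since 23 is prime, the nonzero elements of ℤ_{23} form a cyclic group of order 22.
As gcd(19, 22) = 1, raising to the 19th power is a bijection on this group: if s^19 ≡ t^19 then (st^{−1})^19 = 1, and the only element of order dividing gcd(19, 22) = 1 is 1, so s = t.
With σ(0) = 0 this makes σ injective on all of ℤ_{23}, hence bijective (finite equal-size domain and codomain). In particular σ is injective.
Since σ is injective, we find the preimage of 13. The inverse of x ↦ x^19 on (ℤ_{23})^× is x ↦ x^7, because 19·7 = 133 = 6·22 + 1 ≡ 1 (mod 22) and x^{22} = 1 for x ≠ 0 (Fermat). So σ⁻¹(13) = 13^7 mod 23.
Repeated squaring mod 23: 13^1 ≡ 13, 13^2 ≡ 13² = 169 ≡ 8, 13^4 ≡ 8² = 64 ≡ 18. Since 7 = 4 + 2 + 1, 13^7 ≡ 18·8·13: 18·8 = 144 ≡ 6, then 6·13 = 78 ≡ 9. So 13^7 ≡ 9 (mod 23).
Hence σ⁻¹(13) = 9.

9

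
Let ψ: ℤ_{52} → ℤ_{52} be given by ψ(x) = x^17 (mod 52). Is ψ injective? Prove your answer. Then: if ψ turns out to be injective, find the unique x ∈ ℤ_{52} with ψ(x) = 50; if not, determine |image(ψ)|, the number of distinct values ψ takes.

ψ(0) = 0^17 = 0.
ψ(26): Repeated squaring mod 52: 26^1 ≡ 26, 26^2 ≡ 26² = 676 ≡ 0, 26^4 ≡ 0² = 0, 26^8 ≡ 0² = 0, 26^16 ≡ 0² = 0. Since 17 = 16 + 1, 26^17 ≡ 0·26: 0·26 = 0. So 26^17 ≡ 0 (mod 52).
So ψ(0) = ψ(26) = 0 while 0 ≠ 26, hence ψ is not injective.
Since ψ is not injective, we determine |image(ψ)|. Computing x^17 mod 52 for each x (by repeated squaring, reducing mod 52 at every step), the values ψ(0), ψ(1), …, ψ(51) are: 0, 1, 32, 35, 36, 5, 28, 11, 8, 29, 4, 7, 12, 13, 40, 19, 48, 49, 44, 15, 24, 21, 16, 43, 20, 25, 0, 27, 32, 9, 36, 31, 28, 37, 8, 3, 4, 33, 12, 39, 40, 45, 48, 23, 44, 41, 24, 47, 16, 17, 20, 51.
The distinct values are {0, 1, 3, 4, 5, 7, 8, 9, 11, 12, 13, 15, 16, 17, 19, 20, 21, 23, 24, 25, 27, 28, 29, 31, 32, 33, 35, 36, 37, 39, 40, 41, 43, 44, 45, 47, 48, 49, 51}; there are 39 of them.

39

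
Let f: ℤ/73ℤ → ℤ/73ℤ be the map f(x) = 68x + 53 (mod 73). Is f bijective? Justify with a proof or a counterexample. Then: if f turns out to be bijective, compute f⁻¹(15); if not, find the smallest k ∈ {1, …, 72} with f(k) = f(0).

66

Suppose f(a) = f(b) in ℤ/73ℤ. Then 68a + 53 ≡ 68b + 53 (mod 73), hence 68(a − b) ≡ 0 (mod 73).
Since gcd(68, 73) = 1, 68 is invertible modulo 73, thus a − b ≡ 0 (mod 73), i.e. a = b.
We now compute 68⁻¹ mod 73 explicitly. Euclid's algorithm: 73 = 1·68 + 5, 68 = 13·5 + 3, 5 = 1·3 + 2, 3 = 1·2 + 1; back-substituting gives 1 = 29·68 − 27·73, so 68⁻¹ ≡ 29 (mod 73).
Then y ↦ 29(y − 53) is a two-sided inverse to f, so every y ∈ ℤ/73ℤ has a preimage.
Therefore f is bijective.
Since f is bijective, we compute f⁻¹(15): solve 68x + 53 ≡ 15 (mod 73), i.e. 68x ≡ 35 (mod 73).
Multiplying by 68⁻¹ = 29 gives x ≡ 29·35 = 1015 = 13·73 + 66 ≡ 66 (mod 73).
Check: f(66) = 68·66 + 53 = 4541 = 62·73 + 15 ≡ 15 (mod 73).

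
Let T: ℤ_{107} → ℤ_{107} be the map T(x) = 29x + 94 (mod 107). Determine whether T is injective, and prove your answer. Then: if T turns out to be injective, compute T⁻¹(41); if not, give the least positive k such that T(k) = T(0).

24

If T(x_1) = T(x_2), then 29x_1 ≡ 29x_2 (mod 107). Because gcd(29, 107) = 1, we may cancel 29 to get x_1 ≡ x_2 (mod 107).
So T is injective.
We now compute 29⁻¹ mod 107 explicitly. Euclid's algorithm: 107 = 3·29 + 20, 29 = 1·20 + 9, 20 = 2·9 + 2, 9 = 4·2 + 1; back-substituting gives 1 = 48·29 − 13·107, so 29⁻¹ ≡ 48 (mod 107).
Since T is injective, we find T⁻¹(41): we need 29x ≡ 41 − 94 ≡ 54 (mod 107). Using 29⁻¹ = 48: x ≡ 48·54 = 2592 = 24·107 + 24, so x = 24.
Check: T(24) = 29·24 + 94 = 790 = 7·107 + 41 ≡ 41 (mod 107).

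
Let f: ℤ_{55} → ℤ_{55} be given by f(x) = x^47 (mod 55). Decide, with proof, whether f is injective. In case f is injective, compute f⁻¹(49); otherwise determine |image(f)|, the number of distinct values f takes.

4

Computing x^47 mod 55 for each x (by repeated squaring, reducing mod 55 at every step), the values f(0), f(1), …, f(54) are: 0, 1, 18, 42, 49, 25, 41, 28, 2, 4, 10, 11, 23, 7, 9, 5, 36, 8, 17, 24, 15, 21, 33, 12, 29, 20, 16, 3, 52, 39, 35, 26, 43, 22, 34, 40, 31, 38, 47, 19, 50, 46, 48, 32, 44, 45, 51, 53, 27, 14, 30, 6, 13, 37, 54.
Every element of ℤ_{55} appears exactly once in this list, so f is a bijection, and in particular injective.
Since f is injective, we read off the preimage of 49 from the same table: f(4) = 49, so f⁻¹(49) = 4.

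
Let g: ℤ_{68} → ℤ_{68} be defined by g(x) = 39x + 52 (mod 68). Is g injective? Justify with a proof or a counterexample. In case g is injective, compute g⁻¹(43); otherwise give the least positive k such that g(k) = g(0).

5

Recall that injectivity means: for all a, b in the domain, g(a) = g(b) implies a = b.
If g(a) = g(b), then 39a ≡ 39b (mod 68). Because gcd(39, 68) = 1, we may cancel 39 to get a ≡ b (mod 68).
So g is injective.
We now compute 39⁻¹ mod 68 explicitly. Euclid's algorithm: 68 = 1·39 + 29, 39 = 1·29 + 10, 29 = 2·10 + 9, 10 = 1·9 + 1; back-substituting gives 1 = 7·39 − 4·68, so 39⁻¹ ≡ 7 (mod 68).
Since g is injective, we compute g⁻¹(43): solve 39x + 52 ≡ 43 (mod 68), i.e. 39x ≡ 59 (mod 68).
Multiplying by 39⁻¹ = 7 gives x ≡ 7·59 = 413 = 6·68 + 5 ≡ 5 (mod 68).
Check: g(5) = 39·5 + 52 = 247 = 3·68 + 43 ≡ 43 (mod 68).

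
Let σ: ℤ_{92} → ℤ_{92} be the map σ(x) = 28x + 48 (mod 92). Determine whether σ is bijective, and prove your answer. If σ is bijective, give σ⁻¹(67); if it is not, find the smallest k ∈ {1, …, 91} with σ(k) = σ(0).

23

We have gcd(28, 92) = 4 > 1. Taking u = 0 and v = 23: σ(0) = 48 and σ(23) = 28·23 + 48 = 692 ≡ 48 (mod 92).
So σ(0) = σ(23) while 0 ≠ 23, so σ is not injective, hence not bijective.
Since σ is not bijective, we find the least positive k with σ(k) = σ(0): this means 28k ≡ 0 (mod 92), i.e. 92 ∣ 28k. Since gcd(28, 92) = 4, dividing through by 4 this holds exactly when 23 ∣ 7k, and as gcd(7, 23) = 1, exactly when 23 ∣ k.
The smallest positive such k is 23.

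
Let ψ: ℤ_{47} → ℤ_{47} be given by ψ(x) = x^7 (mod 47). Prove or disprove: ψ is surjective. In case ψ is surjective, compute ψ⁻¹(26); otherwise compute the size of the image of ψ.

Since 47 is prime, the nonzero elements of ℤ_{47} form a cyclic group of order 46.
As gcd(7, 46) = 1, raising to the 7th power is a bijection on this group: if u^7 ≡ v^7 then (uv^{−1})^7 = 1, and the only element of order dividing gcd(7, 46) = 1 is 1, so u = v.
With ψ(0) = 0 this makes ψ injective on all of ℤ_{47}, hence bijective (finite equal-size domain and codomain). In particular ψ is surjective.
Since ψ is surjective, we find the preimage of 26. The inverse of x ↦ x^7 on (ℤ_{47})^× is x ↦ x^33, because 7·33 = 231 = 5·46 + 1 ≡ 1 (mod 46) and x^{46} = 1 for x ≠ 0 (Fermat). So ψ⁻¹(26) = 26^33 mod 47.
Repeated squaring mod 47: 26^1 ≡ 26, 26^2 ≡ 26² = 676 ≡ 18, 26^4 ≡ 18² = 324 ≡ 42, 26^8 ≡ 42² = 1764 ≡ 25, 26^16 ≡ 25² = 625 ≡ 14, 26^32 ≡ 14² = 196 ≡ 8. Since 33 = 32 + 1, 26^33 ≡ 8·26: 8·26 = 208 ≡ 20. So 26^33 ≡ 20 (mod 47).
Hence ψ⁻¹(26) = 20.

20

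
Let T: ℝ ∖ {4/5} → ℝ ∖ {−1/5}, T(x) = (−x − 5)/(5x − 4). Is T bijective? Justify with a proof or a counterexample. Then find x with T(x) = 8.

Suppose T(u) = T(v). Cross-multiplying: (−u − 5)(5v − 4) = (−v − 5)(5u − 4).
Expanding both sides and cancelling the symmetric terms leaves 29·(u − v) = 0. Since 29 ≠ 0, u = v. Therefore T is injective.
For any y ≠ −1/5, solving y(5x − 4) = −x − 5 for x gives a well-defined x ≠ 4/5. So T is surjective.
So T is bijective.
Solving T(x) = 8: cross-multiplying gives −x − 5 = 8(5x − 4), which rearranges to −41x = −27, so x = 27/41.

27/41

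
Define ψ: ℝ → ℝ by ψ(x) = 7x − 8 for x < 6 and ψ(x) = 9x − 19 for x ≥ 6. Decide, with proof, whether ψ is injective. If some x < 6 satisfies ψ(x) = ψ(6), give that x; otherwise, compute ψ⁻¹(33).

Both pieces are strictly increasing (slopes 7 and 9), so each is injective on its own interval.
The left piece maps (−∞, 6) onto (−∞, 34); the right piece maps [6, ∞) onto [35, ∞).
These images are disjoint, so no value is attained by both pieces. Thus ψ is injective.
Because the two images are disjoint, no x < 6 has ψ(x) = ψ(6), so we compute ψ⁻¹(33): 33 lies in (−∞, 34), so solve 7x − 8 = 33: x = (33 + 8)/7 = 41/7.

41/7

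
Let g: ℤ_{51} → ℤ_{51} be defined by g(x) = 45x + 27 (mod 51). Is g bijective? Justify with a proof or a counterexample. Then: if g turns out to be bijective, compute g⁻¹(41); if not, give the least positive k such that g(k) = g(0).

17

By definition, g is injective when g(a) = g(b) forces a = b.
We have gcd(45, 51) = 3 > 1. Taking a = 0 and b = 17: g(0) = 27 and g(17) = 45·17 + 27 = 792 ≡ 27 (mod 51).
So g(0) = g(17) while 0 ≠ 17, hence g is not injective, hence not bijective.
Since g is not bijective, we find the least positive k with g(k) = g(0): this means 45k ≡ 0 (mod 51), i.e. 51 ∣ 45k. Since gcd(45, 51) = 3, dividing through by 3 this holds exactly when 17 ∣ 15k, and as gcd(15, 17) = 1, exactly when 17 ∣ k.
The smallest positive such k is 17.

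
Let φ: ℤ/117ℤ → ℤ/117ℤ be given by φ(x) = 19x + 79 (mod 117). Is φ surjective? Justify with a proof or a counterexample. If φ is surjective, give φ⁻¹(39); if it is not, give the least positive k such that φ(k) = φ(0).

41

Since gcd(19, 117) = 1, 19 is invertible modulo 117. Euclid's algorithm: 117 = 6·19 + 3, 19 = 6·3 + 1; back-substituting gives 1 = 37·19 − 6·117, so 19⁻¹ ≡ 37 (mod 117).
For any y ∈ ℤ/117ℤ, x = 37(y − 79) mod 117 satisfies φ(x) = 19·37(y − 79) + 79 ≡ y (since 19·37 ≡ 1 mod 117). So every y has a preimage.
Thus φ is surjective.
Since φ is surjective, we find φ⁻¹(39): we need 19x ≡ 39 − 79 ≡ 77 (mod 117). Using 19⁻¹ = 37: x ≡ 37·77 = 2849 = 24·117 + 41, so x = 41.
Check: φ(41) = 19·41 + 79 = 858 = 7·117 + 39 ≡ 39 (mod 117).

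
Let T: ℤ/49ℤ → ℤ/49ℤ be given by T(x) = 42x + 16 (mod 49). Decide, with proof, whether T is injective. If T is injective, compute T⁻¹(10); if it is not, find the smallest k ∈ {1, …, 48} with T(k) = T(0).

Recall: T is injective if T(x_1) = T(x_2) implies x_1 = x_2.
We have gcd(42, 49) = 7 > 1. Taking x_1 = 0 and x_2 = 7: T(0) = 16 and T(7) = 42·7 + 16 = 310 ≡ 16 (mod 49).
So T(0) = T(7) while 0 ≠ 7, therefore T is not injective.
Since T is not injective, we find the least positive k with T(k) = T(0): this means 42k ≡ 0 (mod 49), i.e. 49 ∣ 42k. Since gcd(42, 49) = 7, dividing through by 7 this holds exactly when 7 ∣ 6k, and as gcd(6, 7) = 1, exactly when 7 ∣ k.
The smallest positive such k is 7.

7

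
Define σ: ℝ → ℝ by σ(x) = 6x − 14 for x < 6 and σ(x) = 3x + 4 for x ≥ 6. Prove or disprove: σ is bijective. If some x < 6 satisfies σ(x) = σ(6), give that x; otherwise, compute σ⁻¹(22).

6

Both pieces are strictly increasing (slopes 6 and 3), so each is injective on its own interval.
The left piece maps (−∞, 6) onto (−∞, 22); the right piece maps [6, ∞) onto [22, ∞).
Since 22 = 22, the images partition ℝ: σ is injective and surjective, hence bijective.
Because the two images are disjoint, no x < 6 has σ(x) = σ(6), so we compute σ⁻¹(22): 22 lies in [22, ∞), so solve 3x + 4 = 22: x = (22 − 4)/3 = 6.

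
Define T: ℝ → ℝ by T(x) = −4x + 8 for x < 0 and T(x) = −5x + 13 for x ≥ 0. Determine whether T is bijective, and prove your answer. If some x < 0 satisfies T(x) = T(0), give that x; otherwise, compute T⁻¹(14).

-5/4

Both pieces are strictly decreasing (slopes −4 and −5), so each is injective on its own interval.
The left piece maps (−∞, 0) onto (8, ∞); the right piece maps [0, ∞) onto (−∞, 13].
These images overlap. In particular T(0) = 13 (right piece), and solving −4x + 8 = 13 on the left piece gives x = −5/4 < 0.
So T(−5/4) = T(0) with −5/4 ≠ 0, and T is not injective, hence not bijective. This x = −5/4 is the requested value below 0.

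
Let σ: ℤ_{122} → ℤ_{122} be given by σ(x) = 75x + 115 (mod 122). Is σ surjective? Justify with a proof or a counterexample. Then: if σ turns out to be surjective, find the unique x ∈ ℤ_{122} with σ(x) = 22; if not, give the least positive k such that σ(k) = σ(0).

Since gcd(75, 122) = 1, 75 is invertible modulo 122. Euclid's algorithm: 122 = 1·75 + 47, 75 = 1·47 + 28, 47 = 1·28 + 19, 28 = 1·19 + 9, 19 = 2·9 + 1; back-substituting gives 1 = 109·75 − 67·122, so 75⁻¹ ≡ 109 (mod 122).
Then y ↦ 109(y − 115) is a two-sided inverse to σ, so every y ∈ ℤ_{122} has a preimage.
Thus σ is surjective.
Since σ is surjective, we compute σ⁻¹(22): solve 75x + 115 ≡ 22 (mod 122), i.e. 75x ≡ 29 (mod 122).
Multiplying by 75⁻¹ = 109 gives x ≡ 109·29 = 3161 = 25·122 + 111 ≡ 111 (mod 122).
Check: σ(111) = 75·111 + 115 = 8440 = 69·122 + 22 ≡ 22 (mod 122).

111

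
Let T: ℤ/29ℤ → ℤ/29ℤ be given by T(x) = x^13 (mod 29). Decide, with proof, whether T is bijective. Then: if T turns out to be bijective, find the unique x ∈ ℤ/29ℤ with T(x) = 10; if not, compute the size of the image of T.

Since 29 is prime, the nonzero elements of ℤ/29ℤ form a cyclic group of order 28.
As gcd(13, 28) = 1, raising to the 13th power is a bijection on this group: if u^13 ≡ v^13 then (uv^{−1})^13 = 1, and the only element of order dividing gcd(13, 28) = 1 is 1, so u = v.
With T(0) = 0 this makes T injective on all of ℤ/29ℤ, hence bijective (finite equal-size domain and codomain). In particular T is bijective.
Since T is bijective, we find the preimage of 10. The inverse of x ↦ x^13 on (ℤ/29ℤ)^× is x ↦ x^13, because 13·13 = 169 = 6·28 + 1 ≡ 1 (mod 28) and x^{28} = 1 for x ≠ 0 (Fermat). So T⁻¹(10) = 10^13 mod 29.
Repeated squaring mod 29: 10^1 ≡ 10, 10^2 ≡ 10² = 100 ≡ 13, 10^4 ≡ 13² = 169 ≡ 24, 10^8 ≡ 24² = 576 ≡ 25. Since 13 = 8 + 4 + 1, 10^13 ≡ 25·24·10: 25·24 = 600 ≡ 20, then 20·10 = 200 ≡ 26. So 10^13 ≡ 26 (mod 29).
Hence T⁻¹(10) = 26.

26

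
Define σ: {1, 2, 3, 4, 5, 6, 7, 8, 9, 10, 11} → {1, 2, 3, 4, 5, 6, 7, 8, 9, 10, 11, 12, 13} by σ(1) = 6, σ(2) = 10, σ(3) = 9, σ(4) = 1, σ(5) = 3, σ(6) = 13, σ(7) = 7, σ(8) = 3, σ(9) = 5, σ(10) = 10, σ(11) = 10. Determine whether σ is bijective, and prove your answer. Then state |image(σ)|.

σ(5) = 3 = σ(8) with 5 ≠ 8, so σ is not injective, hence not bijective.
The image of σ is {1, 3, 5, 6, 7, 9, 10, 13}, which has 8 elements.

8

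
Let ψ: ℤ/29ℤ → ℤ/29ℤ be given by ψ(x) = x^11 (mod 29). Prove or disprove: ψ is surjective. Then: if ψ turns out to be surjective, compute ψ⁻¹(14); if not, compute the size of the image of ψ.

Since 29 is prime, the nonzero elements of ℤ/29ℤ form a cyclic group of order 28.
As gcd(11, 28) = 1, raising to the 11th power is a bijection on this group: if a^11 ≡ b^11 then (ab^{−1})^11 = 1, and the only element of order dividing gcd(11, 28) = 1 is 1, so a = b.
With ψ(0) = 0 this makes ψ injective on all of ℤ/29ℤ, hence bijective (finite equal-size domain and codomain). In particular ψ is surjective.
Since ψ is surjective, we find the preimage of 14. The inverse of x ↦ x^11 on (ℤ/29ℤ)^× is x ↦ x^23, because 11·23 = 253 = 9·28 + 1 ≡ 1 (mod 28) and x^{28} = 1 for x ≠ 0 (Fermat). So ψ⁻¹(14) = 14^23 mod 29.
Repeated squaring mod 29: 14^1 ≡ 14, 14^2 ≡ 14² = 196 ≡ 22, 14^4 ≡ 22² = 484 ≡ 20, 14^8 ≡ 20² = 400 ≡ 23, 14^16 ≡ 23² = 529 ≡ 7. Since 23 = 16 + 4 + 2 + 1, 14^23 ≡ 7·20·22·14: 7·20 = 140 ≡ 24, then 24·22 = 528 ≡ 6, then 6·14 = 84 ≡ 26. So 14^23 ≡ 26 (mod 29).
Hence ψ⁻¹(14) = 26.

26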